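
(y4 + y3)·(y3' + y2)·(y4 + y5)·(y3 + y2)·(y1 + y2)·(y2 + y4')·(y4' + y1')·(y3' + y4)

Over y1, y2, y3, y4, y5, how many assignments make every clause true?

4

There are 2^5 = 32 truth assignments over (y1, y2, y3, y4, y5).
Split on y3. With y3 = 1, the clauses containing y3 are satisfied and y3' drops from the rest; 2 of the 2^4 = 16 assignments to the other variables satisfy what remains.
With y3 = 0, by the same count on the reduced clause set, 2 assignments work.
(One model: y1=F, y2=T, y3=F, y4=T, y5=F.)
Total: 2 + 2 = 4.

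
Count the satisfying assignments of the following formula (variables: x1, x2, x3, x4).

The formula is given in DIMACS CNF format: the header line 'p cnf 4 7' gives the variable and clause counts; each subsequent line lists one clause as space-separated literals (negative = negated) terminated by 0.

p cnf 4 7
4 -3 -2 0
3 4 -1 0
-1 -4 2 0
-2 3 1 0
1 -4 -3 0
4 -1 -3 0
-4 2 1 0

There are 2^4 = 16 truth assignments over (x1, x2, x3, x4).
Check each against the 7 clauses (columns in the order x1, x2, x3, x4):
  F F F F  ✓ satisfies all
  F F F T  ✗ fails (¬x4 ∨ x2 ∨ x1)
  F F T F  ✓ satisfies all
  F F T T  ✗ fails (x1 ∨ ¬x4 ∨ ¬x3)
  F T F F  ✗ fails (¬x2 ∨ x3 ∨ x1)
  F T F T  ✗ fails (¬x2 ∨ x3 ∨ x1)
  F T T F  ✗ fails (x4 ∨ ¬x3 ∨ ¬x2)
  F T T T  ✗ fails (x1 ∨ ¬x4 ∨ ¬x3)
  T F F F  ✗ fails (x3 ∨ x4 ∨ ¬x1)
  T F F T  ✗ fails (¬x1 ∨ ¬x4 ∨ x2)
  T F T F  ✗ fails (x4 ∨ ¬x1 ∨ ¬x3)
  T F T T  ✗ fails (¬x1 ∨ ¬x4 ∨ x2)
  T T F F  ✗ fails (x3 ∨ x4 ∨ ¬x1)
  T T F T  ✓ satisfies all
  T T T F  ✗ fails (x4 ∨ ¬x3 ∨ ¬x2)
  T T T T  ✓ satisfies all
4 of the 16 rows are models.

4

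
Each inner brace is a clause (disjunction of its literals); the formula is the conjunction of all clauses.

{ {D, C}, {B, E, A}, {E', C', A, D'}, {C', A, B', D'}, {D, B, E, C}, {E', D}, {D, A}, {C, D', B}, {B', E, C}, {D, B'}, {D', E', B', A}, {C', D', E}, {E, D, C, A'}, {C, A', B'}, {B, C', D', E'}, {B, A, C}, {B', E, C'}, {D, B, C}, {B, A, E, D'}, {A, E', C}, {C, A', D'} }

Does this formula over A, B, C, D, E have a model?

Yes, satisfiable

Try D = 0.
From the singleton clause (C), C = 1.
From the singleton clause (E'), E = 0.
From the singleton clause (A), A = 1.
From the singleton clause (B'), B = 0.
This assignment satisfies each clause.
A satisfying assignment: A=1; B=0; C=1; D=0; E=0.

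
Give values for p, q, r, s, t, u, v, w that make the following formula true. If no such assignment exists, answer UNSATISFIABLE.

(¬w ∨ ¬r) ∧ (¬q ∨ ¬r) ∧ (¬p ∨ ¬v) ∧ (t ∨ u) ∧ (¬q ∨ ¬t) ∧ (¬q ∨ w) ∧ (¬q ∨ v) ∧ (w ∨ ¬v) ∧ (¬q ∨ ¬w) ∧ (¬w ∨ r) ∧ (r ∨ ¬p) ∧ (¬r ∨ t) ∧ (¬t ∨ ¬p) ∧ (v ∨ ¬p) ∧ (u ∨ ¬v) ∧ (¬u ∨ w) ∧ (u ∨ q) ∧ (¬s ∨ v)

Branch on w: set w = False.
(¬q) alone gives q = False.
(¬v) alone gives v = False.
(¬p) alone gives p = False.
(¬u) alone gives u = False.
That conflicts with the unit clause (u).
Undo w and try w = True.
(¬r) alone gives r = False.
That conflicts with the unit clause (r).
Either choice for w ends in contradiction.

UNSATISFIABLE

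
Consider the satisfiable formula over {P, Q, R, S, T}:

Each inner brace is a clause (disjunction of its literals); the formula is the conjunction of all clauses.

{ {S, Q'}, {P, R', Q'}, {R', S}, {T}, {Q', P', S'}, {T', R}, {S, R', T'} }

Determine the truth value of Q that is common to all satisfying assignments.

Suppose Q = 1.
From the singleton clause (S), S = 1.
From the singleton clause (T), T = 1.
From the singleton clause (P'), P = 0.
From the singleton clause (R'), R = 0.
But (R) is also a unit clause — contradiction.
So every satisfying assignment has Q = False.

False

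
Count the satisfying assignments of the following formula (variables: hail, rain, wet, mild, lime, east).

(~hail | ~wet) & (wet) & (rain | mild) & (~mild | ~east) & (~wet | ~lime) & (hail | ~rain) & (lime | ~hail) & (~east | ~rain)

1

There are 2^6 = 64 truth assignments over (hail, rain, wet, mild, lime, east).
Split on hail. With hail = 1, the clauses containing hail are satisfied and ~hail drops from the rest; 0 of the 2^5 = 32 assignments to the other variables satisfy what remains.
With hail = 0, by the same count on the reduced clause set, 1 assignment works.
(One model: hail=F, rain=F, wet=T, mild=T, lime=F, east=F.)
Total: 0 + 1 = 1.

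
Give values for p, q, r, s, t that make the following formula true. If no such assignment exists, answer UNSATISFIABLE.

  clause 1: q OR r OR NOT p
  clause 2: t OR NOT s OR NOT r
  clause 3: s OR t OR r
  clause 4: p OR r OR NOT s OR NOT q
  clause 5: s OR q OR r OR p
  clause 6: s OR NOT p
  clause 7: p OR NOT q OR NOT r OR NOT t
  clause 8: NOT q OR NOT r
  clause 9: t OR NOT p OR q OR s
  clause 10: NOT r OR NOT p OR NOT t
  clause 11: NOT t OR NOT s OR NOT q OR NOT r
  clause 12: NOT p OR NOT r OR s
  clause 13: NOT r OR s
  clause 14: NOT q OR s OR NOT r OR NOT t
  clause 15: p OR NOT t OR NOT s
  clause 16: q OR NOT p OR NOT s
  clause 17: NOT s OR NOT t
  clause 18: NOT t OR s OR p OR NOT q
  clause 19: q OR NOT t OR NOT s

p: true, q: true, r: false, s: true, t: false

Case s = true:
(NOT t) alone gives t = false.
(NOT r) alone gives r = false.
Case q = true:
(p) alone gives p = true.
Every clause now holds.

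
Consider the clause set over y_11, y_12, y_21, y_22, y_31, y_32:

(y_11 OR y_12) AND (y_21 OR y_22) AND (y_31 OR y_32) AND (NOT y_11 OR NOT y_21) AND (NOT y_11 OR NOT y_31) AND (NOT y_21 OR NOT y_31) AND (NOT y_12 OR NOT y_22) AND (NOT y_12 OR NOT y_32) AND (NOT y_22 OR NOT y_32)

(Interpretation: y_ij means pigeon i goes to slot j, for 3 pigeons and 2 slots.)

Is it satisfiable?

Case y_11 = true:
(NOT y_21) alone gives y_21 = false.
(y_22) alone gives y_22 = true.
(NOT y_31) alone gives y_31 = false.
(y_32) alone gives y_32 = true.
But (NOT y_32) is also a unit clause — contradiction.
So y_11 must be the other value — set y_11 = false.
(y_12) alone gives y_12 = true.
(NOT y_22) alone gives y_22 = false.
(y_21) alone gives y_21 = true.
(NOT y_31) alone gives y_31 = false.
(y_32) alone gives y_32 = true.
But (NOT y_32) is also a unit clause — contradiction.
Both values of y_11 lead to a conflict.
No assignment satisfies every clause.

No, unsatisfiable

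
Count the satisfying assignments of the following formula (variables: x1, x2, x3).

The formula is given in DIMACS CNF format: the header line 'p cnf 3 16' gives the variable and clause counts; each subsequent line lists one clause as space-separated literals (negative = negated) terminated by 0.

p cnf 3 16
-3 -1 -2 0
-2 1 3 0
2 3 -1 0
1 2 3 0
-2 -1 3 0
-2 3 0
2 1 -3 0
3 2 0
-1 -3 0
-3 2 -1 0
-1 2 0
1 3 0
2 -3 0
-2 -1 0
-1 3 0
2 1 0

1

There are 2^3 = 8 truth assignments over (x1, x2, x3).
Check each against the 16 clauses (columns in the order x1, x2, x3):
  F F F  ✗ fails (x1 ∨ x2 ∨ x3)
  F F T  ✗ fails (x2 ∨ x1 ∨ ¬x3)
  F T F  ✗ fails (¬x2 ∨ x1 ∨ x3)
  F T T  ✓ satisfies all
  T F F  ✗ fails (x2 ∨ x3 ∨ ¬x1)
  T F T  ✗ fails (¬x1 ∨ ¬x3)
  T T F  ✗ fails (¬x2 ∨ ¬x1 ∨ x3)
  T T T  ✗ fails (¬x3 ∨ ¬x1 ∨ ¬x2)
1 of the 8 rows is a model.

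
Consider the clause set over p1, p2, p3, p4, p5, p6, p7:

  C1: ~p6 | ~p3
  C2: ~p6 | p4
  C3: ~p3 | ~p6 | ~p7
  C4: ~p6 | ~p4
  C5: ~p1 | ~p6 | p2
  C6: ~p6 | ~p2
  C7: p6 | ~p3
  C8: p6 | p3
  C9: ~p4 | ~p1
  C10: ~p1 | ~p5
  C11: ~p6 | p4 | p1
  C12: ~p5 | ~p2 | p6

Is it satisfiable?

Case p6 = 0:
From the singleton clause (~p3), p3 = 0.
Now (p3) is unsatisfied and unit — conflict.
That branch fails; take p6 = 1 instead.
From the singleton clause (~p3), p3 = 0.
From the singleton clause (p4), p4 = 1.
Now (~p4) is unsatisfied and unit — conflict.
Either choice for p6 ends in contradiction.
No assignment satisfies every clause.

Unsatisfiable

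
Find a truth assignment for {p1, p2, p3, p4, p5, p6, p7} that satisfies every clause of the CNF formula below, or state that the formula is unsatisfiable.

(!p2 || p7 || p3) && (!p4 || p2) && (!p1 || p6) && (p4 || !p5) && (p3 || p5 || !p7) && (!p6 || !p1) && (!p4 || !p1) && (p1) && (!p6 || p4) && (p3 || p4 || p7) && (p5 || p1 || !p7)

UNSATISFIABLE

The clause (p1) is unit, so p1 = true.
The clause (p6) is unit, so p6 = true.
Now (!p6) is unsatisfied and unit — conflict.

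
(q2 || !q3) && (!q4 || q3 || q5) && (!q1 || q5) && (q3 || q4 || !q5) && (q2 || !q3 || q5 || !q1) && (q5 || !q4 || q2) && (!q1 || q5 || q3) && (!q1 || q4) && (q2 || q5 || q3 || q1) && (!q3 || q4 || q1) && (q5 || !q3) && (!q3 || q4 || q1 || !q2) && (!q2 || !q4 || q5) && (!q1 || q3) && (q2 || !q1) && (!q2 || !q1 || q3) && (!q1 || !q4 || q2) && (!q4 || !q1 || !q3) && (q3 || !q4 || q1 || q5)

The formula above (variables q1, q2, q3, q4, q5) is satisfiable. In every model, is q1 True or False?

Suppose q1 = true.
The clause (q5) is unit, so q5 = true.
The clause (q4) is unit, so q4 = true.
The clause (q3) is unit, so q3 = true.
That conflicts with the unit clause (!q3).
So every satisfying assignment has q1 = False.

False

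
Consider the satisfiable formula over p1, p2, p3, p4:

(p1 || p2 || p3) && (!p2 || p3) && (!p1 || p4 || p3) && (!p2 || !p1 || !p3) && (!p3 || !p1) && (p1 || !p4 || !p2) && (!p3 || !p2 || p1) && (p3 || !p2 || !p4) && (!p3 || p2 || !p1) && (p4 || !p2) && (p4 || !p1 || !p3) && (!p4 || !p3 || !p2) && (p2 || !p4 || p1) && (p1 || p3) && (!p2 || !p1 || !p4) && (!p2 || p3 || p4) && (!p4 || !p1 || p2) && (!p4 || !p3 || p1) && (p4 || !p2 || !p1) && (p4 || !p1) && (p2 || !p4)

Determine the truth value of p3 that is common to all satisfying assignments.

True

Suppose p3 = false.
From the singleton clause (!p2), p2 = false.
From the singleton clause (p1), p1 = true.
From the singleton clause (p4), p4 = true.
But (!p4) is also a unit clause — contradiction.
So every satisfying assignment has p3 = True.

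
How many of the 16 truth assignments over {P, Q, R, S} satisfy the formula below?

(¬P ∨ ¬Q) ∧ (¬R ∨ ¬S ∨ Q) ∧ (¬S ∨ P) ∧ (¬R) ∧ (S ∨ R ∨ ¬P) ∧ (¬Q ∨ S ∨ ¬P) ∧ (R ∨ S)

There are 2^4 = 16 truth assignments over (P, Q, R, S).
Check each against the 7 clauses (columns in the order P, Q, R, S):
  F F F F  ✗ fails (R ∨ S)
  F F F T  ✗ fails (¬S ∨ P)
  F F T F  ✗ fails (¬R)
  F F T T  ✗ fails (¬R ∨ ¬S ∨ Q)
  F T F F  ✗ fails (R ∨ S)
  F T F T  ✗ fails (¬S ∨ P)
  F T T F  ✗ fails (¬R)
  F T T T  ✗ fails (¬S ∨ P)
  T F F F  ✗ fails (S ∨ R ∨ ¬P)
  T F F T  ✓ satisfies all
  T F T F  ✗ fails (¬R)
  T F T T  ✗ fails (¬R ∨ ¬S ∨ Q)
  T T F F  ✗ fails (¬P ∨ ¬Q)
  T T F T  ✗ fails (¬P ∨ ¬Q)
  T T T F  ✗ fails (¬P ∨ ¬Q)
  T T T T  ✗ fails (¬P ∨ ¬Q)
1 of the 16 rows is a model.

1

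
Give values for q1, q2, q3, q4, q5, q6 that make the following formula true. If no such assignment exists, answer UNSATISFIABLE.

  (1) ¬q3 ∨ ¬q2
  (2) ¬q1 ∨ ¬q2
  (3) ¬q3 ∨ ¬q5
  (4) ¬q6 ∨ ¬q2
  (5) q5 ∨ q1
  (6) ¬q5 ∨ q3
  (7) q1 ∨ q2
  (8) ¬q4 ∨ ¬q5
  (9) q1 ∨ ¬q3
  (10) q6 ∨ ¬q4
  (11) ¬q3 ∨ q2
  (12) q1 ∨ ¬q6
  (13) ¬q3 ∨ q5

Suppose q3 = False.
From the singleton clause (¬q5), q5 = False.
From the singleton clause (q1), q1 = True.
From the singleton clause (¬q2), q2 = False.
Suppose q6 = False.
From the singleton clause (¬q4), q4 = False.
Every clause now holds.

q1: True,  q2: False,  q3: False,  q4: False,  q5: False,  q6: False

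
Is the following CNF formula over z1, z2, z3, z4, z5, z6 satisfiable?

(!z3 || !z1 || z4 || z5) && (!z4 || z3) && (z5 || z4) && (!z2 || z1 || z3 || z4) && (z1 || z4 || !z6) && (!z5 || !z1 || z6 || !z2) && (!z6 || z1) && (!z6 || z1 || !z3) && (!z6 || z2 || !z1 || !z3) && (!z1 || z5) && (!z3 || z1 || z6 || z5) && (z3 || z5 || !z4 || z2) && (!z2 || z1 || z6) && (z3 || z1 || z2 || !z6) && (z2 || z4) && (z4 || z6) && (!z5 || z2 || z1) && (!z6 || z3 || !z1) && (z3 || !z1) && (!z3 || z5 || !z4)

Yes, satisfiable

Case z4 = true:
The clause (z3) is unit, so z3 = true.
The clause (z5) is unit, so z5 = true.
Case z6 = true:
The clause (z1) is unit, so z1 = true.
The clause (z2) is unit, so z2 = true.
All clauses are satisfied.
A satisfying assignment: z1: true; z2: true; z3: true; z4: true; z5: true; z6: true.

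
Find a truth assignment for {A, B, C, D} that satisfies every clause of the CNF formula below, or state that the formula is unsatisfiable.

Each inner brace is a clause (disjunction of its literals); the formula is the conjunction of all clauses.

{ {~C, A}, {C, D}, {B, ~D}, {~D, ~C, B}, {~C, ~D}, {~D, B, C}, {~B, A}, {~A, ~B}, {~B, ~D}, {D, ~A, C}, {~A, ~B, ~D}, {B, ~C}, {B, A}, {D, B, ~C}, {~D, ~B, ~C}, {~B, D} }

UNSATISFIABLE

Branch on C: set C = 0.
The clause (D) is unit, so D = 1.
The clause (B) is unit, so B = 1.
But (~B) is also a unit clause — contradiction.
So C must be the other value — set C = 1.
The clause (A) is unit, so A = 1.
The clause (~D) is unit, so D = 0.
The clause (~B) is unit, so B = 0.
But (B) is also a unit clause — contradiction.
Both values of C lead to a conflict.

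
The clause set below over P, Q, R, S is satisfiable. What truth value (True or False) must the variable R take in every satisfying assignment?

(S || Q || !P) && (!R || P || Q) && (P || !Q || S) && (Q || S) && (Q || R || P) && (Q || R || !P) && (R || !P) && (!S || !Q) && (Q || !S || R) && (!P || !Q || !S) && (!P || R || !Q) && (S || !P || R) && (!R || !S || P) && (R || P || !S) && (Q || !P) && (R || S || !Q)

Suppose R = false.
From the singleton clause (!P), P = false.
From the singleton clause (Q), Q = true.
From the singleton clause (S), S = true.
Now (!S) is unsatisfied and unit — conflict.
So every satisfying assignment has R = True.

True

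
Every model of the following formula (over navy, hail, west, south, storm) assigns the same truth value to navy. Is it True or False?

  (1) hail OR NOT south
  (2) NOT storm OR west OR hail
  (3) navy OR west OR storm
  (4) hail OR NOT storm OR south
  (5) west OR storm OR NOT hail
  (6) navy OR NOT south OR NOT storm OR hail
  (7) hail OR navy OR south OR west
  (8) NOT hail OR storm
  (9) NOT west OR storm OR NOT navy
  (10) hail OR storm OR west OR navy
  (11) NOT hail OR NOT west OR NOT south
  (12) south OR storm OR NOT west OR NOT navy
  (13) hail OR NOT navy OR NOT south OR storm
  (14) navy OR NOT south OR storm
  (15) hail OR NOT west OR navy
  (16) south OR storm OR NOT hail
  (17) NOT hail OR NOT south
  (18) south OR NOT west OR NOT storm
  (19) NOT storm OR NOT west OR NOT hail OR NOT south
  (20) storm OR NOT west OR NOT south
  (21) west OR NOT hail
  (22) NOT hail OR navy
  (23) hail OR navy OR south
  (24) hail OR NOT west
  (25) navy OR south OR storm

True

Suppose navy = false.
From the singleton clause (NOT hail), hail = false.
From the singleton clause (NOT south), south = false.
That conflicts with the unit clause (south).
So every satisfying assignment has navy = True.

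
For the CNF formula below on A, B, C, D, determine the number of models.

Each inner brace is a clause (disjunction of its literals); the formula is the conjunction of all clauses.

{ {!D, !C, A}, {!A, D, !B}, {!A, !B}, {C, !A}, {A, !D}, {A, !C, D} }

4

There are 2^4 = 16 truth assignments over (A, B, C, D).
Check each against the 6 clauses (columns in the order A, B, C, D):
  F F F F  ✓ satisfies all
  F F F T  ✗ fails (A || !D)
  F F T F  ✗ fails (A || !C || D)
  F F T T  ✗ fails (!D || !C || A)
  F T F F  ✓ satisfies all
  F T F T  ✗ fails (A || !D)
  F T T F  ✗ fails (A || !C || D)
  F T T T  ✗ fails (!D || !C || A)
  T F F F  ✗ fails (C || !A)
  T F F T  ✗ fails (C || !A)
  T F T F  ✓ satisfies all
  T F T T  ✓ satisfies all
  T T F F  ✗ fails (!A || D || !B)
  T T F T  ✗ fails (!A || !B)
  T T T F  ✗ fails (!A || D || !B)
  T T T T  ✗ fails (!A || !B)
4 of the 16 rows are models.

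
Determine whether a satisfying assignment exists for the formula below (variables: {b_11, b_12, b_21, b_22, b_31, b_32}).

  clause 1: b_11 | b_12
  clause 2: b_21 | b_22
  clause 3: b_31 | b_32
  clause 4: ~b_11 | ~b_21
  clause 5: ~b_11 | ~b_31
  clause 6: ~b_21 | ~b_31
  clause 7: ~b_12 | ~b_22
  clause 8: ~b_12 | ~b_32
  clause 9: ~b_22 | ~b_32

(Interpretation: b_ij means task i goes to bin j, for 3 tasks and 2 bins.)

Case b_11 = 1:
Unit clause (~b_21) forces b_21 = 0.
Unit clause (b_22) forces b_22 = 1.
Unit clause (~b_31) forces b_31 = 0.
Unit clause (b_32) forces b_32 = 1.
That conflicts with the unit clause (~b_32).
Backtrack on b_11: now try b_11 = 0.
Unit clause (b_12) forces b_12 = 1.
Unit clause (~b_22) forces b_22 = 0.
Unit clause (b_21) forces b_21 = 1.
Unit clause (~b_31) forces b_31 = 0.
Unit clause (b_32) forces b_32 = 1.
That conflicts with the unit clause (~b_32).
Either choice for b_11 ends in contradiction.
No assignment satisfies every clause.

No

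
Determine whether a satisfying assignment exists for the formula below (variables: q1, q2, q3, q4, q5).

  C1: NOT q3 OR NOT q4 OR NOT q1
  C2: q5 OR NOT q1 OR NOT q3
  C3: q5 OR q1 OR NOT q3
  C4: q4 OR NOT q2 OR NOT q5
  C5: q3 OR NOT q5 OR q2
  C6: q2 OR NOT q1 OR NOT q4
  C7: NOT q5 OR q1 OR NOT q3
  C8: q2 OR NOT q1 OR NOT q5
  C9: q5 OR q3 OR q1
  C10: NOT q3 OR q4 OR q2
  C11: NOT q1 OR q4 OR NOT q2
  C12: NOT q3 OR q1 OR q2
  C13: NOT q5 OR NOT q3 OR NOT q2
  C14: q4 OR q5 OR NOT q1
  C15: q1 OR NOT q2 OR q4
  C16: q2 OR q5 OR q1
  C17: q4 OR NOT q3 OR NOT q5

Satisfiable

Branch on q3: set q3 = false.
Branch on q5: set q5 = true.
From the singleton clause (q2), q2 = true.
From the singleton clause (q4), q4 = true.
Every clause is now satisfied; q1 is unconstrained.
A satisfying assignment: q1: false; q2: true; q3: false; q4: true; q5: true.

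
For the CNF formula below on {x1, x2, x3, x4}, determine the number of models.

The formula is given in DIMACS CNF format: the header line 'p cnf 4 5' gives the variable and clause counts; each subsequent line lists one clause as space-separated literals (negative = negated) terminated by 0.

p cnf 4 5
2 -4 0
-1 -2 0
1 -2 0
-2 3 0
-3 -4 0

There are 2^4 = 16 truth assignments over (x1, x2, x3, x4).
Check each against the 5 clauses (columns in the order x1, x2, x3, x4):
  F F F F  ✓ satisfies all
  F F F T  ✗ fails (x2 ∨ ¬x4)
  F F T F  ✓ satisfies all
  F F T T  ✗ fails (x2 ∨ ¬x4)
  F T F F  ✗ fails (x1 ∨ ¬x2)
  F T F T  ✗ fails (x1 ∨ ¬x2)
  F T T F  ✗ fails (x1 ∨ ¬x2)
  F T T T  ✗ fails (x1 ∨ ¬x2)
  T F F F  ✓ satisfies all
  T F F T  ✗ fails (x2 ∨ ¬x4)
  T F T F  ✓ satisfies all
  T F T T  ✗ fails (x2 ∨ ¬x4)
  T T F F  ✗ fails (¬x1 ∨ ¬x2)
  T T F T  ✗ fails (¬x1 ∨ ¬x2)
  T T T F  ✗ fails (¬x1 ∨ ¬x2)
  T T T T  ✗ fails (¬x1 ∨ ¬x2)
4 of the 16 rows are models.

4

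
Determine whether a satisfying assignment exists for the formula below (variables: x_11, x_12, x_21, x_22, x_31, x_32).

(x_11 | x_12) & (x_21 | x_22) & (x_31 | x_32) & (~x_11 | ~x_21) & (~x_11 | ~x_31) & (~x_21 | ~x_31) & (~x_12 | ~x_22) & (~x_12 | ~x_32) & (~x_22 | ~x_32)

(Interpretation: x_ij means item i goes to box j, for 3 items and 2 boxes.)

Unsatisfiable

Try x_11 = 1.
Unit clause (~x_21) forces x_21 = 0.
Unit clause (x_22) forces x_22 = 1.
Unit clause (~x_31) forces x_31 = 0.
Unit clause (x_32) forces x_32 = 1.
That conflicts with the unit clause (~x_32).
Backtrack on x_11: now try x_11 = 0.
Unit clause (x_12) forces x_12 = 1.
Unit clause (~x_22) forces x_22 = 0.
Unit clause (x_21) forces x_21 = 1.
Unit clause (~x_31) forces x_31 = 0.
Unit clause (x_32) forces x_32 = 1.
That conflicts with the unit clause (~x_32).
Neither x_11 = 1 nor x_11 = 0 works.
No assignment satisfies every clause.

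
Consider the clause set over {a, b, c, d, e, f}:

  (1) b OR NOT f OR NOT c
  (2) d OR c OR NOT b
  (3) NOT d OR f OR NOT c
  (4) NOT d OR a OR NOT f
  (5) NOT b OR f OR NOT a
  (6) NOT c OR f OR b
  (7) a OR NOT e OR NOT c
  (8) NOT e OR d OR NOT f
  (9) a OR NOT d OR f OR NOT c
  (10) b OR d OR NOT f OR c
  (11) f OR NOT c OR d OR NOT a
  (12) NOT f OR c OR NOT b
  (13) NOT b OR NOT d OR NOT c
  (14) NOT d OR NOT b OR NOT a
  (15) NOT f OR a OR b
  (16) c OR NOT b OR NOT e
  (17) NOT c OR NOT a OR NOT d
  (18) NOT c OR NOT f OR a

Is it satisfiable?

Try b = false.
Try f = false.
From the singleton clause (NOT c), c = false.
Every clause is now satisfied; a, d, e are unconstrained.
A satisfying assignment: a ↦ true,  b ↦ false,  c ↦ false,  d ↦ false,  e ↦ true,  f ↦ false.

Yes, satisfiable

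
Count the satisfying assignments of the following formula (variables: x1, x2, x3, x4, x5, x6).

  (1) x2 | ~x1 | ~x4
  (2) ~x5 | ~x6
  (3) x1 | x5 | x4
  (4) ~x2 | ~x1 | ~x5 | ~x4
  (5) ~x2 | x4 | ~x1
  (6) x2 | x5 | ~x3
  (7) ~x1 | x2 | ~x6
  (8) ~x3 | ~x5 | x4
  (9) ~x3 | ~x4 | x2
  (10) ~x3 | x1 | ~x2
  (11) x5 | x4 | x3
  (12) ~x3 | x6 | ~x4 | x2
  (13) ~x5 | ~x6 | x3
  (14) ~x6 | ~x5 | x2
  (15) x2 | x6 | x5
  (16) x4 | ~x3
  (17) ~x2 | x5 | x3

There are 2^6 = 64 truth assignments over (x1, x2, x3, x4, x5, x6).
Split on x2. With x2 = 1, the clauses containing x2 are satisfied and ~x2 drops from the rest; 4 of the 2^5 = 32 assignments to the other variables satisfy what remains.
With x2 = 0, by the same count on the reduced clause set, 4 assignments work.
Total: 4 + 4 = 8.

8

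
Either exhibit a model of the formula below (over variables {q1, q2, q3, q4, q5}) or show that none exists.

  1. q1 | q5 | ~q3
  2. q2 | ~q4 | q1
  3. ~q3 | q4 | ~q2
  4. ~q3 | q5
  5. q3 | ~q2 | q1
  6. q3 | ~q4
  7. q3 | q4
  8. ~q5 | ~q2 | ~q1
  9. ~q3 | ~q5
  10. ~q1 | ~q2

UNSATISFIABLE

Branch on q3: set q3 = 0.
The clause (~q4) is unit, so q4 = 0.
But (q4) is also a unit clause — contradiction.
So q3 must be the other value — set q3 = 1.
The clause (q5) is unit, so q5 = 1.
But (~q5) is also a unit clause — contradiction.
Both values of q3 lead to a conflict.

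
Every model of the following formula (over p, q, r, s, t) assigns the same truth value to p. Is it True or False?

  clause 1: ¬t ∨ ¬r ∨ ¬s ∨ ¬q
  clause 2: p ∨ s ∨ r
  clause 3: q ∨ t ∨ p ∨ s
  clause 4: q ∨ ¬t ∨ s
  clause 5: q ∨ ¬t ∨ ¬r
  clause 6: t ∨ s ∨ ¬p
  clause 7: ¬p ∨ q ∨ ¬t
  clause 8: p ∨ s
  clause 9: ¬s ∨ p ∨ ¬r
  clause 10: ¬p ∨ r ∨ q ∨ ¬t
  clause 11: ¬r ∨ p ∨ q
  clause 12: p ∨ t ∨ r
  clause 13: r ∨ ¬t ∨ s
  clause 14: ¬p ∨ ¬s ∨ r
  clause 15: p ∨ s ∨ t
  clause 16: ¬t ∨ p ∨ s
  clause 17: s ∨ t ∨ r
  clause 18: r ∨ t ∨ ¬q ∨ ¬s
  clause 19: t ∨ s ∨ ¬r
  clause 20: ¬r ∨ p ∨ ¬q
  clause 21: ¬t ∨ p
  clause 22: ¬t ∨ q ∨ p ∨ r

True

Suppose p = False.
The clause (s) is unit, so s = True.
The clause (¬r) is unit, so r = False.
The clause (t) is unit, so t = True.
Now (¬t) is unsatisfied and unit — conflict.
So every satisfying assignment has p = True.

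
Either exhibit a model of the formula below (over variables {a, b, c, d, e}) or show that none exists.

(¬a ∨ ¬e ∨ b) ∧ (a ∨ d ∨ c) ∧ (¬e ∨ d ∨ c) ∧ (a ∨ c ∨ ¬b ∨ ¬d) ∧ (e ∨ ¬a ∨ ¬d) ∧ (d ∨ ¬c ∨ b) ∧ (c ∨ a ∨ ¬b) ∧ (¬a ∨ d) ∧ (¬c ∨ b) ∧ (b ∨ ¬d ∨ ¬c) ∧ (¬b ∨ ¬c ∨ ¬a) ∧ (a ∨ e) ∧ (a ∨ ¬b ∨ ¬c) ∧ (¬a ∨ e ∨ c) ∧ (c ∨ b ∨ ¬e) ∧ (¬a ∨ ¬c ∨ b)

a=True,  b=True,  c=False,  d=True,  e=True

Case a = True:
(d) alone gives d = True.
(e) alone gives e = True.
(b) alone gives b = True.
(¬c) alone gives c = False.
Every clause now holds.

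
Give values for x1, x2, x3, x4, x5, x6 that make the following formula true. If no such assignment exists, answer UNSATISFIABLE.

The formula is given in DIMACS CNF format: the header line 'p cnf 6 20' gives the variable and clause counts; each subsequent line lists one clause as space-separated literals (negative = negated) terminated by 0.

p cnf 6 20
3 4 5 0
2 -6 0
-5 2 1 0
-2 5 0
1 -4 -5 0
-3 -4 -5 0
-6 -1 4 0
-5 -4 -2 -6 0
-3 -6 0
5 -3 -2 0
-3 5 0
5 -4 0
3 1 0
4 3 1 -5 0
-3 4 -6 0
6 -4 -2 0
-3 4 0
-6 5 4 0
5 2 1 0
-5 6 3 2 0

Try x2 = True.
From the singleton clause (x5), x5 = True.
Try x1 = True.
Try x3 = False.
Try x6 = False.
From the singleton clause (¬x4), x4 = False.
Every clause now holds.

x1 ↦ True, x2 ↦ True, x3 ↦ False, x4 ↦ False, x5 ↦ True, x6 ↦ False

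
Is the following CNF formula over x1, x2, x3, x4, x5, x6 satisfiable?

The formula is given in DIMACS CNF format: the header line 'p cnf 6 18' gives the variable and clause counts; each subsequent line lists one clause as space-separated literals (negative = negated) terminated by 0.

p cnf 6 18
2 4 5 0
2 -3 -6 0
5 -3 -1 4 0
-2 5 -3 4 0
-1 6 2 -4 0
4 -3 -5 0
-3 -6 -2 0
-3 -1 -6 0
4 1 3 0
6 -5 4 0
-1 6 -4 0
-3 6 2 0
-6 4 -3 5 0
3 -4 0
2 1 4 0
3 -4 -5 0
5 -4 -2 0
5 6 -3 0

Yes, satisfiable

Suppose x3 = False.
Unit clause (¬x4) forces x4 = False.
Unit clause (x1) forces x1 = True.
Suppose x2 = True.
Suppose x6 = False.
Unit clause (¬x5) forces x5 = False.
This assignment satisfies each clause.
A satisfying assignment: x1=True; x2=True; x3=False; x4=False; x5=False; x6=False.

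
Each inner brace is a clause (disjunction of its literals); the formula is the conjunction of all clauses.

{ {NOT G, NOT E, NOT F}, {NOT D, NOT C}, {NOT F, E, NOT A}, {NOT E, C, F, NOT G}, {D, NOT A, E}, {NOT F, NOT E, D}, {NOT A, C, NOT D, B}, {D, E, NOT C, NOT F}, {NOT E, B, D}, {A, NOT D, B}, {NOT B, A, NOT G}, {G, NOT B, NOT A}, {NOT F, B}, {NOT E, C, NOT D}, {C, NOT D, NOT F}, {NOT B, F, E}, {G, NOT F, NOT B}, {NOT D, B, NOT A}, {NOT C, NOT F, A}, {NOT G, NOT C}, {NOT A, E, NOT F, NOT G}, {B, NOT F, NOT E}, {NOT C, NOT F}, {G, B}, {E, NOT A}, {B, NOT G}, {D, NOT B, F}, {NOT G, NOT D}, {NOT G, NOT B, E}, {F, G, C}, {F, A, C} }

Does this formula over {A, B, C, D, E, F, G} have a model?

No

Branch on D: set D = false.
Branch on A: set A = false.
Branch on F: set F = false.
The clause (NOT B) is unit, so B = false.
The clause (NOT E) is unit, so E = false.
The clause (G) is unit, so G = true.
Now (NOT G) is unsatisfied and unit — conflict.
So F must be the other value — set F = true.
The clause (NOT E) is unit, so E = false.
The clause (NOT C) is unit, so C = false.
The clause (B) is unit, so B = true.
The clause (NOT G) is unit, so G = false.
Now (G) is unsatisfied and unit — conflict.
Either choice for F ends in contradiction.
So A must be the other value — set A = true.
The clause (E) is unit, so E = true.
The clause (NOT F) is unit, so F = false.
The clause (B) is unit, so B = true.
Now (NOT B) is unsatisfied and unit — conflict.
Either choice for A ends in contradiction.
So D must be the other value — set D = true.
The clause (NOT C) is unit, so C = false.
The clause (NOT E) is unit, so E = false.
The clause (NOT F) is unit, so F = false.
The clause (NOT B) is unit, so B = false.
The clause (NOT A) is unit, so A = false.
Now (A) is unsatisfied and unit — conflict.
Either choice for D ends in contradiction.
No assignment satisfies every clause.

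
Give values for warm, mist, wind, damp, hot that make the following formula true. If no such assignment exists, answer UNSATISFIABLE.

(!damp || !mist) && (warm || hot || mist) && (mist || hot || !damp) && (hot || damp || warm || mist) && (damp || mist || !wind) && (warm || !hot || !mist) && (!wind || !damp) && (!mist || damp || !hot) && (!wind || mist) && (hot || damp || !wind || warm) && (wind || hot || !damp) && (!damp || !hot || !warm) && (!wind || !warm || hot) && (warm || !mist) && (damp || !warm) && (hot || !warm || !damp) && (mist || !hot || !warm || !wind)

warm ↦ false; mist ↦ false; wind ↦ false; damp ↦ true; hot ↦ true

Try damp = true.
Unit clause (!mist) forces mist = false.
Unit clause (hot) forces hot = true.
Unit clause (!wind) forces wind = false.
Unit clause (!warm) forces warm = false.
Every clause now holds.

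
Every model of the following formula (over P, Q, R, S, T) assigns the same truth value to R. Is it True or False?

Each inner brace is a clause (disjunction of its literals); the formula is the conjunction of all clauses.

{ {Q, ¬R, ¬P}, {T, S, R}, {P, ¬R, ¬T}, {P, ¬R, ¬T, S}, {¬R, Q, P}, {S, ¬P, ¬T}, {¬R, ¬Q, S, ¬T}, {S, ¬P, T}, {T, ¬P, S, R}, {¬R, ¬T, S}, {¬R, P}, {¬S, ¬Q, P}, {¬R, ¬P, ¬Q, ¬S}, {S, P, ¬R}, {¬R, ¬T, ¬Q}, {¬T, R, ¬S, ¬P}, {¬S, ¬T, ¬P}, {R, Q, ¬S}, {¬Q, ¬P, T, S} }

Suppose R = True.
(P) alone gives P = True.
(Q) alone gives Q = True.
(¬S) alone gives S = False.
(¬T) alone gives T = False.
Now (T) is unsatisfied and unit — conflict.
So every satisfying assignment has R = False.

False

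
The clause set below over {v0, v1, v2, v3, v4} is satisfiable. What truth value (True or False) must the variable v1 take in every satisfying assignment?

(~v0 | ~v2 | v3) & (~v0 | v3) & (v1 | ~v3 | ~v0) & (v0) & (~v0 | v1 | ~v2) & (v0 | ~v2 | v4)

True

Suppose v1 = 0.
Unit clause (v0) forces v0 = 1.
Unit clause (v3) forces v3 = 1.
But (~v3) is also a unit clause — contradiction.
So every satisfying assignment has v1 = True.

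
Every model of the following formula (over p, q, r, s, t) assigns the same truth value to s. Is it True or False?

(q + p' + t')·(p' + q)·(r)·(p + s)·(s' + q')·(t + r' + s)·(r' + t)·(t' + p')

Suppose s = 0.
Unit clause (r) forces r = 1.
Unit clause (p) forces p = 1.
Unit clause (q) forces q = 1.
Unit clause (t) forces t = 1.
That conflicts with the unit clause (t').
So every satisfying assignment has s = True.

True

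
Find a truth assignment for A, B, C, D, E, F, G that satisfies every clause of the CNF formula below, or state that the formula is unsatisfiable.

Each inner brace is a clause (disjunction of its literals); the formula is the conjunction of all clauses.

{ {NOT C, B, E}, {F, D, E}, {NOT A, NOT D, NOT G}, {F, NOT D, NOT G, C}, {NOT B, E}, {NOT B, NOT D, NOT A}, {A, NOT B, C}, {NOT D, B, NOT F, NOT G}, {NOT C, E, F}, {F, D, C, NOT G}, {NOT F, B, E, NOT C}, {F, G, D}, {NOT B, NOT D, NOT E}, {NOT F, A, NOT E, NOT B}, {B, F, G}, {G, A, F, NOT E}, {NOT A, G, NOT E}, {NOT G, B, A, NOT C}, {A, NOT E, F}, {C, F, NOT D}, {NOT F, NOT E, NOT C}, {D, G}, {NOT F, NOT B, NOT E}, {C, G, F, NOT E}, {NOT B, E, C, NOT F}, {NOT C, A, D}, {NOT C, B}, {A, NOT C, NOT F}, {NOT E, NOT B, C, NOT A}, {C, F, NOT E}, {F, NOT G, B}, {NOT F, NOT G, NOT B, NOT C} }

A ↦ true,  B ↦ false,  C ↦ false,  D ↦ true,  E ↦ false,  F ↦ true,  G ↦ false

Branch on B: set B = false.
From the singleton clause (NOT C), C = false.
Branch on F: set F = true.
Branch on D: set D = true.
From the singleton clause (NOT G), G = false.
Branch on A: set A = true.
From the singleton clause (NOT E), E = false.
All clauses are satisfied.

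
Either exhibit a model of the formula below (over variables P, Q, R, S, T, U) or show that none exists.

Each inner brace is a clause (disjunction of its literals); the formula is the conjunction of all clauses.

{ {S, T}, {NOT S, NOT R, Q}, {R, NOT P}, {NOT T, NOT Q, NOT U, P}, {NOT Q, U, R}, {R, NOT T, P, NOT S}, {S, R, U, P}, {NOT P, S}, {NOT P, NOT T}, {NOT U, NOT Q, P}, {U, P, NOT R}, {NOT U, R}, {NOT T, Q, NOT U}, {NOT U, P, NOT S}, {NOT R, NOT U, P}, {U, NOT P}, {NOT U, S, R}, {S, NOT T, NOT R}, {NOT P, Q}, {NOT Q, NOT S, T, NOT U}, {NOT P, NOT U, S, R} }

Case S = true:
Case R = false:
(NOT P) alone gives P = false.
(NOT T) alone gives T = false.
(NOT U) alone gives U = false.
(NOT Q) alone gives Q = false.
This assignment satisfies each clause.

P=false; Q=false; R=false; S=true; T=false; U=false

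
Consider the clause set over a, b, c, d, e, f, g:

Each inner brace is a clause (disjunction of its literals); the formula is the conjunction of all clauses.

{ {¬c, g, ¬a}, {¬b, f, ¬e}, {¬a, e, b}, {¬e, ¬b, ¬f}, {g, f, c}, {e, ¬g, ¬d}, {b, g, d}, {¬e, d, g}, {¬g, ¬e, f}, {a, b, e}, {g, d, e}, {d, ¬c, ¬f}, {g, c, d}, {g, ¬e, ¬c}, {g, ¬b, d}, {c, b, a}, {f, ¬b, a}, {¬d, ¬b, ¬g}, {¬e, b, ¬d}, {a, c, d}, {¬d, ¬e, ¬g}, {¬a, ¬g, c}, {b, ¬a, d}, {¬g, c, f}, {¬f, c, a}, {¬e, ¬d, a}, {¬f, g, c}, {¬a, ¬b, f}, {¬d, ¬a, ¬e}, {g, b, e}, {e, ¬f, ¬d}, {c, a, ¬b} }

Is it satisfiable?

Suppose c = False.
Suppose g = True.
Unit clause (¬a) forces a = False.
Unit clause (b) forces b = True.
Now (¬b) is unsatisfied and unit — conflict.
Backtrack on g: now try g = False.
Unit clause (f) forces f = True.
Now (¬f) is unsatisfied and unit — conflict.
Neither g = True nor g = False works.
Backtrack on c: now try c = True.
Suppose g = True.
Suppose e = True.
Unit clause (f) forces f = True.
Unit clause (¬b) forces b = False.
Unit clause (d) forces d = True.
Now (¬d) is unsatisfied and unit — conflict.
Backtrack on e: now try e = False.
Unit clause (¬d) forces d = False.
Unit clause (¬f) forces f = False.
Suppose a = False.
Unit clause (b) forces b = True.
Now (¬b) is unsatisfied and unit — conflict.
Backtrack on a: now try a = True.
Unit clause (b) forces b = True.
Now (¬b) is unsatisfied and unit — conflict.
Neither a = True nor a = False works.
Neither e = True nor e = False works.
Backtrack on g: now try g = False.
Unit clause (¬a) forces a = False.
Unit clause (¬e) forces e = False.
Unit clause (b) forces b = True.
Unit clause (d) forces d = True.
Unit clause (f) forces f = True.
Now (¬f) is unsatisfied and unit — conflict.
Neither g = True nor g = False works.
Neither c = True nor c = False works.
No assignment satisfies every clause.

No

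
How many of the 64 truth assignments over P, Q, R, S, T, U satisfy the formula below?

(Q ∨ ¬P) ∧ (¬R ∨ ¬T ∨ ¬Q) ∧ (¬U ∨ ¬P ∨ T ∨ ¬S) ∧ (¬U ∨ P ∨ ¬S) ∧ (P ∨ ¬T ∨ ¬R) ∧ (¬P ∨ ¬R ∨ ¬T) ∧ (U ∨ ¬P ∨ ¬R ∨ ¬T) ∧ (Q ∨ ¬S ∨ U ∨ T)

There are 2^6 = 64 truth assignments over (P, Q, R, S, T, U).
Split on T. With T = True, the clauses containing T are satisfied and ¬T drops from the rest; 10 of the 2^5 = 32 assignments to the other variables satisfy what remains.
With T = False, by the same count on the reduced clause set, 16 assignments work.
(One model: P=F, Q=F, R=F, S=F, T=F, U=F.)
Total: 10 + 16 = 26.

26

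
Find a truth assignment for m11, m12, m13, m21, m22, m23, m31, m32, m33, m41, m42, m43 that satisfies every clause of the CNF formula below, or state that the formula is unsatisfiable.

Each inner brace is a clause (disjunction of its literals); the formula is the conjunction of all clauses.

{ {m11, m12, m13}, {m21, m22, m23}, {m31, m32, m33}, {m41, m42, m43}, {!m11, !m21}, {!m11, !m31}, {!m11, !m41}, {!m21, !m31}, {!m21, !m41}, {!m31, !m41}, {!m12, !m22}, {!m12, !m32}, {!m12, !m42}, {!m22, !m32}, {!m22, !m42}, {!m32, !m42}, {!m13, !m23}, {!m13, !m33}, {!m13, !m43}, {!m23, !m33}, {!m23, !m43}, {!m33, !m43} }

Case m11 = false:
Case m12 = true:
The clause (!m22) is unit, so m22 = false.
The clause (!m32) is unit, so m32 = false.
The clause (!m42) is unit, so m42 = false.
Case m21 = true:
The clause (!m31) is unit, so m31 = false.
The clause (m33) is unit, so m33 = true.
The clause (!m41) is unit, so m41 = false.
The clause (m43) is unit, so m43 = true.
Now (!m43) is unsatisfied and unit — conflict.
So m21 must be the other value — set m21 = false.
The clause (m23) is unit, so m23 = true.
The clause (!m13) is unit, so m13 = false.
The clause (!m33) is unit, so m33 = false.
The clause (m31) is unit, so m31 = true.
The clause (!m41) is unit, so m41 = false.
The clause (m43) is unit, so m43 = true.
Now (!m43) is unsatisfied and unit — conflict.
Either choice for m21 ends in contradiction.
So m12 must be the other value — set m12 = false.
The clause (m13) is unit, so m13 = true.
The clause (!m23) is unit, so m23 = false.
The clause (!m33) is unit, so m33 = false.
The clause (!m43) is unit, so m43 = false.
Case m21 = true:
The clause (!m31) is unit, so m31 = false.
The clause (m32) is unit, so m32 = true.
The clause (!m41) is unit, so m41 = false.
The clause (m42) is unit, so m42 = true.
Now (!m42) is unsatisfied and unit — conflict.
So m21 must be the other value — set m21 = false.
The clause (m22) is unit, so m22 = true.
The clause (!m32) is unit, so m32 = false.
The clause (m31) is unit, so m31 = true.
The clause (!m41) is unit, so m41 = false.
The clause (m42) is unit, so m42 = true.
Now (!m42) is unsatisfied and unit — conflict.
Either choice for m21 ends in contradiction.
Either choice for m12 ends in contradiction.
So m11 must be the other value — set m11 = true.
The clause (!m21) is unit, so m21 = false.
The clause (!m31) is unit, so m31 = false.
The clause (!m41) is unit, so m41 = false.
Case m22 = true:
The clause (!m12) is unit, so m12 = false.
The clause (!m32) is unit, so m32 = false.
The clause (m33) is unit, so m33 = true.
The clause (!m42) is unit, so m42 = false.
The clause (m43) is unit, so m43 = true.
Now (!m43) is unsatisfied and unit — conflict.
So m22 must be the other value — set m22 = false.
The clause (m23) is unit, so m23 = true.
The clause (!m13) is unit, so m13 = false.
The clause (!m33) is unit, so m33 = false.
The clause (m32) is unit, so m32 = true.
The clause (!m12) is unit, so m12 = false.
The clause (!m42) is unit, so m42 = false.
The clause (m43) is unit, so m43 = true.
Now (!m43) is unsatisfied and unit — conflict.
Either choice for m22 ends in contradiction.
Either choice for m11 ends in contradiction.

UNSATISFIABLE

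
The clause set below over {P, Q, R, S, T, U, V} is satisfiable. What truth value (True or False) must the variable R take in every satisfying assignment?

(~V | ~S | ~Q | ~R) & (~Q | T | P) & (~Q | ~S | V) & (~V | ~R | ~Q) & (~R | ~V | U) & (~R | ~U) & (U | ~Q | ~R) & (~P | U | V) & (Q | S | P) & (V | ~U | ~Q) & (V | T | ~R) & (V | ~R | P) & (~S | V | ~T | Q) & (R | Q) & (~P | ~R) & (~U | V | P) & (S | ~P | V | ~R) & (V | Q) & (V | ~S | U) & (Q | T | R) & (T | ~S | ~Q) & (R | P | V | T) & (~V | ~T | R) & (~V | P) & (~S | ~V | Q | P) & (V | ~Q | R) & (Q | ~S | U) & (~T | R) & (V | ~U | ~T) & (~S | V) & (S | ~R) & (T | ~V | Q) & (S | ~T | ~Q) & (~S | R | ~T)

Suppose R = 1.
From the singleton clause (~U), U = 0.
From the singleton clause (~V), V = 0.
From the singleton clause (~Q), Q = 0.
But (Q) is also a unit clause — contradiction.
So every satisfying assignment has R = False.

False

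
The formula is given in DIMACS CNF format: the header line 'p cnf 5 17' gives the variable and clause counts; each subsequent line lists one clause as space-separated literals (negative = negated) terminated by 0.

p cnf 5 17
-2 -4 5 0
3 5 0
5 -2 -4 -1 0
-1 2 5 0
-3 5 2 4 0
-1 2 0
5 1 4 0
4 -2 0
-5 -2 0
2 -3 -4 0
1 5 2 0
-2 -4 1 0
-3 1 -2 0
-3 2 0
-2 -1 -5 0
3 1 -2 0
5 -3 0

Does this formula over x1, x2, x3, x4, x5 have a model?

Satisfiable

Suppose x3 = False.
The clause (x5) is unit, so x5 = True.
The clause (¬x2) is unit, so x2 = False.
The clause (¬x1) is unit, so x1 = False.
Every clause is now satisfied; x4 is unconstrained.
A satisfying assignment: x1: False, x2: False, x3: False, x4: False, x5: True.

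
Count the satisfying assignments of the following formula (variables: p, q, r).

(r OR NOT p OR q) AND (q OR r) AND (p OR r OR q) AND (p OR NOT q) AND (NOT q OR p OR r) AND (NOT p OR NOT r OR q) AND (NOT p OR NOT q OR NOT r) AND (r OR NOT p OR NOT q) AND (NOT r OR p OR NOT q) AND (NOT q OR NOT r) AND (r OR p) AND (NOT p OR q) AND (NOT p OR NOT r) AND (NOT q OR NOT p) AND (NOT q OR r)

There are 2^3 = 8 truth assignments over (p, q, r).
Check each against the 15 clauses (columns in the order p, q, r):
  F F F  ✗ fails (q OR r)
  F F T  ✓ satisfies all
  F T F  ✗ fails (p OR NOT q)
  F T T  ✗ fails (p OR NOT q)
  T F F  ✗ fails (r OR NOT p OR q)
  T F T  ✗ fails (NOT p OR NOT r OR q)
  T T F  ✗ fails (r OR NOT p OR NOT q)
  T T T  ✗ fails (NOT p OR NOT q OR NOT r)
1 of the 8 rows is a model.

1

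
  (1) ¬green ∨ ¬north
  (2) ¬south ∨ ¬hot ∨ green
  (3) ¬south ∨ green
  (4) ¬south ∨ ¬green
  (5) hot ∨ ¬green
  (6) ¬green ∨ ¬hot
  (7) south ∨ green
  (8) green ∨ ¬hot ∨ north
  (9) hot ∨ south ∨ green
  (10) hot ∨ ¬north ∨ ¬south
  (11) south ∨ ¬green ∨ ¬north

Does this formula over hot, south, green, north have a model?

No

Branch on green: set green = False.
The clause (¬south) is unit, so south = False.
Now (south) is unsatisfied and unit — conflict.
So green must be the other value — set green = True.
The clause (¬north) is unit, so north = False.
The clause (¬south) is unit, so south = False.
The clause (hot) is unit, so hot = True.
Now (¬hot) is unsatisfied and unit — conflict.
Both values of green lead to a conflict.
No assignment satisfies every clause.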